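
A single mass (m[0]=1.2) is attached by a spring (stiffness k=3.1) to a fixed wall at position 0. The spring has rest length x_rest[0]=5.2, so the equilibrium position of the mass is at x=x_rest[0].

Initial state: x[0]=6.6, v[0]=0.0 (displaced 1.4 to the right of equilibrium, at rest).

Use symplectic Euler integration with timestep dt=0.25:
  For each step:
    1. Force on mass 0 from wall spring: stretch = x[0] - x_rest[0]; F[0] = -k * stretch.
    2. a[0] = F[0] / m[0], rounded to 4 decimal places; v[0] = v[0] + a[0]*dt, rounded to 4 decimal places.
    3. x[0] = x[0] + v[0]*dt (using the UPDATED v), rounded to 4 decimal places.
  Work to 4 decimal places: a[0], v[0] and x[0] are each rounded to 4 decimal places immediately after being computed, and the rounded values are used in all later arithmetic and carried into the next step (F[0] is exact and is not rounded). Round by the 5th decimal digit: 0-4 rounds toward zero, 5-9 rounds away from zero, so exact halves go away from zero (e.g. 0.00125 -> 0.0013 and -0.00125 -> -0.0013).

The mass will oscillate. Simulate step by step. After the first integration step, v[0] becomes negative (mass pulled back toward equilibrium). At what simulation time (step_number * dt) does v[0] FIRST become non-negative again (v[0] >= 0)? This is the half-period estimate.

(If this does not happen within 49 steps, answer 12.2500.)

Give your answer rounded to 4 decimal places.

Step 0: x=[6.6000] v=[0.0000]
Step 1: x=[6.3740] v=[-0.9042]
Step 2: x=[5.9584] v=[-1.6624]
Step 3: x=[5.4204] v=[-2.1522]
Step 4: x=[4.8468] v=[-2.2946]
Step 5: x=[4.3302] v=[-2.0665]
Step 6: x=[3.9540] v=[-1.5048]
Step 7: x=[3.7790] v=[-0.7001]
Step 8: x=[3.8334] v=[0.2176]
First v>=0 after going negative at step 8, time=2.0000

Answer: 2.0000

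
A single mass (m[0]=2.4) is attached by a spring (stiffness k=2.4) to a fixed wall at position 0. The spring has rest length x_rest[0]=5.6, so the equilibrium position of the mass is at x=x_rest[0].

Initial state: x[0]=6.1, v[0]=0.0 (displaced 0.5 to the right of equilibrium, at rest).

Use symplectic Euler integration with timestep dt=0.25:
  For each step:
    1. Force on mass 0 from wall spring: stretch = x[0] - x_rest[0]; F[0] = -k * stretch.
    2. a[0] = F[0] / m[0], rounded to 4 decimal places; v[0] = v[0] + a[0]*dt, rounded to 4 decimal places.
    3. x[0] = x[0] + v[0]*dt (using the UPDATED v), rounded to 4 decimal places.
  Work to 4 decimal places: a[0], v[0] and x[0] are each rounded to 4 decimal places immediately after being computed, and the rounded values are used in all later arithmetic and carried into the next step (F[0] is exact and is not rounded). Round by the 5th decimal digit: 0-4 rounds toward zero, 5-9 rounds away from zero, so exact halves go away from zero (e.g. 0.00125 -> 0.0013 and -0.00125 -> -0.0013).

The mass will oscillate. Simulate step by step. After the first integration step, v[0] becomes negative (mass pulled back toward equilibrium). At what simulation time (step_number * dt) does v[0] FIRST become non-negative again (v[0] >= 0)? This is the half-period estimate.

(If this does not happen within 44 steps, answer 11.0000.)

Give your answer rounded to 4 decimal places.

Step 0: x=[6.1000] v=[0.0000]
Step 1: x=[6.0688] v=[-0.1250]
Step 2: x=[6.0083] v=[-0.2422]
Step 3: x=[5.9222] v=[-0.3443]
Step 4: x=[5.8160] v=[-0.4249]
Step 5: x=[5.6963] v=[-0.4789]
Step 6: x=[5.5706] v=[-0.5030]
Step 7: x=[5.4467] v=[-0.4957]
Step 8: x=[5.3324] v=[-0.4574]
Step 9: x=[5.2348] v=[-0.3905]
Step 10: x=[5.1600] v=[-0.2992]
Step 11: x=[5.1127] v=[-0.1892]
Step 12: x=[5.0959] v=[-0.0674]
Step 13: x=[5.1106] v=[0.0586]
First v>=0 after going negative at step 13, time=3.2500

Answer: 3.2500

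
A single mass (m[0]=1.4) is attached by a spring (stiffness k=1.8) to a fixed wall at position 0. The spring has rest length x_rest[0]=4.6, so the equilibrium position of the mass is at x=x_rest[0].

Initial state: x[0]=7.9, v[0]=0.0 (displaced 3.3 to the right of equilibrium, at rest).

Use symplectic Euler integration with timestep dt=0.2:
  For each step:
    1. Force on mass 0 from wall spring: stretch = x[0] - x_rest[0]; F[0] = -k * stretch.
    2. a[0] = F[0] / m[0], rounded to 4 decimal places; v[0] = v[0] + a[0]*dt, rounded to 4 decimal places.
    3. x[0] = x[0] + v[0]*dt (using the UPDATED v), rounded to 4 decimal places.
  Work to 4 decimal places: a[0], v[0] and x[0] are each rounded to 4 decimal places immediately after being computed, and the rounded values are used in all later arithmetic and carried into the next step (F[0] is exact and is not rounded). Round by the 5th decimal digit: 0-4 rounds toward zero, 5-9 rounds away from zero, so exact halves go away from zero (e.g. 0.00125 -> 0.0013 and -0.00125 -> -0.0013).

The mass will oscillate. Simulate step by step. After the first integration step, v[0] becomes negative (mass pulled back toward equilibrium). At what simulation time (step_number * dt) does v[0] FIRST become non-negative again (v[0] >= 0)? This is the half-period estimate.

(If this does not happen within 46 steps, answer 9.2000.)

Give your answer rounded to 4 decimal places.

Step 0: x=[7.9000] v=[0.0000]
Step 1: x=[7.7303] v=[-0.8486]
Step 2: x=[7.3996] v=[-1.6535]
Step 3: x=[6.9249] v=[-2.3734]
Step 4: x=[6.3307] v=[-2.9712]
Step 5: x=[5.6475] v=[-3.4162]
Step 6: x=[4.9104] v=[-3.6856]
Step 7: x=[4.1573] v=[-3.7654]
Step 8: x=[3.4270] v=[-3.6516]
Step 9: x=[2.7570] v=[-3.3500]
Step 10: x=[2.1818] v=[-2.8761]
Step 11: x=[1.7309] v=[-2.2543]
Step 12: x=[1.4276] v=[-1.5165]
Step 13: x=[1.2875] v=[-0.7007]
Step 14: x=[1.3177] v=[0.1511]
First v>=0 after going negative at step 14, time=2.8000

Answer: 2.8000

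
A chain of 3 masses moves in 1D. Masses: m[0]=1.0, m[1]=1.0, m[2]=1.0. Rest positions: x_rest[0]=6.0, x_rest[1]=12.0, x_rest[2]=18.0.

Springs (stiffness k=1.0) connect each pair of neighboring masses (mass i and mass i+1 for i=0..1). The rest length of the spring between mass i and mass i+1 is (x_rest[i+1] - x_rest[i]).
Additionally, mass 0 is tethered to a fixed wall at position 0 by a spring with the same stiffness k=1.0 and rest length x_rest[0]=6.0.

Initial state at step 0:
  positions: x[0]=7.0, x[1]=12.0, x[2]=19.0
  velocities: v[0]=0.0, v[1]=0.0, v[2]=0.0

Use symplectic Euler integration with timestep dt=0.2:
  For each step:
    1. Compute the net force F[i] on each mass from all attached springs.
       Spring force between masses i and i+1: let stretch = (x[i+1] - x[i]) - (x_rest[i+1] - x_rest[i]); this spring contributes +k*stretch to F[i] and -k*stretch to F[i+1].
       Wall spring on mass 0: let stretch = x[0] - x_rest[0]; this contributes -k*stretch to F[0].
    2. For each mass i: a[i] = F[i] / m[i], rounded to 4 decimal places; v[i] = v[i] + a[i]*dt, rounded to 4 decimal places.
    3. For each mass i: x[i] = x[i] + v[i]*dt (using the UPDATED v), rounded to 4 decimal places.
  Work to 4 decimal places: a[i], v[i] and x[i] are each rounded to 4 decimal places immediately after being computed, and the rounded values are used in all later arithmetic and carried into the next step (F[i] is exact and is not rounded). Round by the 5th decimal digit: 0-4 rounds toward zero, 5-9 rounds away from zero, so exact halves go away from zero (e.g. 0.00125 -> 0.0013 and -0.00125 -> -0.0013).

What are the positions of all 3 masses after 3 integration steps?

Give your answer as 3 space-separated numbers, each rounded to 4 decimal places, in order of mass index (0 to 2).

Step 0: x=[7.0000 12.0000 19.0000] v=[0.0000 0.0000 0.0000]
Step 1: x=[6.9200 12.0800 18.9600] v=[-0.4000 0.4000 -0.2000]
Step 2: x=[6.7696 12.2288 18.8848] v=[-0.7520 0.7440 -0.3760]
Step 3: x=[6.5668 12.4255 18.7834] v=[-1.0141 0.9834 -0.5072]

Answer: 6.5668 12.4255 18.7834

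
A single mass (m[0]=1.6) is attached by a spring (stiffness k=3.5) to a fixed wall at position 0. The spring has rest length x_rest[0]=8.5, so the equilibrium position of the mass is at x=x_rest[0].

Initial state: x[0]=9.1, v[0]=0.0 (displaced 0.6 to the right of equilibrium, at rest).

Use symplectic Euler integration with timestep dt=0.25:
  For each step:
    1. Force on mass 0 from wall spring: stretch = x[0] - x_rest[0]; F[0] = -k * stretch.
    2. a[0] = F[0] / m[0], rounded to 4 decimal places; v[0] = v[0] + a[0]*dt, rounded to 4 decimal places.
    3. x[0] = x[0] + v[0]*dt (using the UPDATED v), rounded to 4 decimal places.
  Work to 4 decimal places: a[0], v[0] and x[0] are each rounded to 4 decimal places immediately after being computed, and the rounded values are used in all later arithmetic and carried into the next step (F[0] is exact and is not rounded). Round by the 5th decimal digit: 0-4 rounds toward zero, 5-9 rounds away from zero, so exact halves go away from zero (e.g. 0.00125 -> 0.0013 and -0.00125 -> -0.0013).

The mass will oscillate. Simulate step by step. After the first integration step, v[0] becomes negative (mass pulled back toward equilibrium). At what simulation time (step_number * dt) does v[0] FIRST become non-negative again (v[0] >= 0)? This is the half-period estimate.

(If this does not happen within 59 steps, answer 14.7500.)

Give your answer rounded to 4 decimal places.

Answer: 2.2500

Derivation:
Step 0: x=[9.1000] v=[0.0000]
Step 1: x=[9.0180] v=[-0.3281]
Step 2: x=[8.8652] v=[-0.6114]
Step 3: x=[8.6624] v=[-0.8111]
Step 4: x=[8.4374] v=[-0.8999]
Step 5: x=[8.2210] v=[-0.8657]
Step 6: x=[8.0427] v=[-0.7131]
Step 7: x=[7.9270] v=[-0.4630]
Step 8: x=[7.8896] v=[-0.1497]
Step 9: x=[7.9356] v=[0.1841]
First v>=0 after going negative at step 9, time=2.2500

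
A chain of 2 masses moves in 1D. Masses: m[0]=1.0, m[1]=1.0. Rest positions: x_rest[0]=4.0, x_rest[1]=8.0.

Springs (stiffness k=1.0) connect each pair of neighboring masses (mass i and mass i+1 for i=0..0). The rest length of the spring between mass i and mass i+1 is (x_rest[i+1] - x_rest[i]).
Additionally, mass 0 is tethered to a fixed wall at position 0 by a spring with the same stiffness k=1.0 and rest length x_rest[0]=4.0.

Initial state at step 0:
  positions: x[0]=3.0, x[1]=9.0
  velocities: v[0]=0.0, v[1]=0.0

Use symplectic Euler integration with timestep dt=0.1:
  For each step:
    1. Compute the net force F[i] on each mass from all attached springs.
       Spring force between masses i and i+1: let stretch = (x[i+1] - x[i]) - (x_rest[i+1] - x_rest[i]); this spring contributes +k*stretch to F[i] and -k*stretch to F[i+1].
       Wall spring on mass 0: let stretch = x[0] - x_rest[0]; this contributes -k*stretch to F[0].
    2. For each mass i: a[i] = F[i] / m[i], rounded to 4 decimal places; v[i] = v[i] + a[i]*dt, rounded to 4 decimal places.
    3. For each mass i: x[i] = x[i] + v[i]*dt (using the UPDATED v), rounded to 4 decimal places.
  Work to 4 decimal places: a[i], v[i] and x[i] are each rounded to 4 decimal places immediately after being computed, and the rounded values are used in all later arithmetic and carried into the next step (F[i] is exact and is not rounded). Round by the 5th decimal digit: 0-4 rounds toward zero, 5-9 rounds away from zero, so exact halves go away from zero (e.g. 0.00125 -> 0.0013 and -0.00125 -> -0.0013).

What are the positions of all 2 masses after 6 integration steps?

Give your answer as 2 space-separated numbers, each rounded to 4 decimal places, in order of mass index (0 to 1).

Answer: 3.5757 8.6139

Derivation:
Step 0: x=[3.0000 9.0000] v=[0.0000 0.0000]
Step 1: x=[3.0300 8.9800] v=[0.3000 -0.2000]
Step 2: x=[3.0892 8.9405] v=[0.5920 -0.3950]
Step 3: x=[3.1760 8.8825] v=[0.8682 -0.5801]
Step 4: x=[3.2881 8.8074] v=[1.1213 -0.7508]
Step 5: x=[3.4225 8.7171] v=[1.3444 -0.9027]
Step 6: x=[3.5757 8.6139] v=[1.5316 -1.0322]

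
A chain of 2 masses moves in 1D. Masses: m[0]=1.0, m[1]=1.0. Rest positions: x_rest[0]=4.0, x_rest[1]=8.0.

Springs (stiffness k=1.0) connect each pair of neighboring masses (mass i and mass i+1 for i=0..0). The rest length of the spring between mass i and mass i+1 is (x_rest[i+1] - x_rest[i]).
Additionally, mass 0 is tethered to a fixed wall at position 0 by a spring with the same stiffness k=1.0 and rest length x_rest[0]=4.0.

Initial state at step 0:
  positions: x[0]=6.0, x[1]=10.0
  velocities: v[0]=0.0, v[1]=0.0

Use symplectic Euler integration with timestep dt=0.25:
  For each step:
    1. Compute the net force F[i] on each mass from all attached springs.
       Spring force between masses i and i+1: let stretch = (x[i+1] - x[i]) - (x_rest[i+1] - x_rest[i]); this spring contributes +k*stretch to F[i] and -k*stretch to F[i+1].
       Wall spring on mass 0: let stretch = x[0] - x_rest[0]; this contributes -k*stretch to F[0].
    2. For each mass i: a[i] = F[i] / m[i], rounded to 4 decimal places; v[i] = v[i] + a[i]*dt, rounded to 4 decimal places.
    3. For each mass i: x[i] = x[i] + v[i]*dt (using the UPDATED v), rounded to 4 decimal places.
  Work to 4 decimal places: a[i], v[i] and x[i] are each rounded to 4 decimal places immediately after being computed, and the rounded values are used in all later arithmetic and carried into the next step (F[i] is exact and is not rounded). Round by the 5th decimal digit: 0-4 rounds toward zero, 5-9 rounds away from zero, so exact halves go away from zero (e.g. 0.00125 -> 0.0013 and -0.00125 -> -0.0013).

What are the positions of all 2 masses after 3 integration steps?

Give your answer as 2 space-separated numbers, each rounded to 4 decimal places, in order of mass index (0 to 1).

Step 0: x=[6.0000 10.0000] v=[0.0000 0.0000]
Step 1: x=[5.8750 10.0000] v=[-0.5000 0.0000]
Step 2: x=[5.6406 9.9922] v=[-0.9375 -0.0313]
Step 3: x=[5.3257 9.9624] v=[-1.2598 -0.1192]

Answer: 5.3257 9.9624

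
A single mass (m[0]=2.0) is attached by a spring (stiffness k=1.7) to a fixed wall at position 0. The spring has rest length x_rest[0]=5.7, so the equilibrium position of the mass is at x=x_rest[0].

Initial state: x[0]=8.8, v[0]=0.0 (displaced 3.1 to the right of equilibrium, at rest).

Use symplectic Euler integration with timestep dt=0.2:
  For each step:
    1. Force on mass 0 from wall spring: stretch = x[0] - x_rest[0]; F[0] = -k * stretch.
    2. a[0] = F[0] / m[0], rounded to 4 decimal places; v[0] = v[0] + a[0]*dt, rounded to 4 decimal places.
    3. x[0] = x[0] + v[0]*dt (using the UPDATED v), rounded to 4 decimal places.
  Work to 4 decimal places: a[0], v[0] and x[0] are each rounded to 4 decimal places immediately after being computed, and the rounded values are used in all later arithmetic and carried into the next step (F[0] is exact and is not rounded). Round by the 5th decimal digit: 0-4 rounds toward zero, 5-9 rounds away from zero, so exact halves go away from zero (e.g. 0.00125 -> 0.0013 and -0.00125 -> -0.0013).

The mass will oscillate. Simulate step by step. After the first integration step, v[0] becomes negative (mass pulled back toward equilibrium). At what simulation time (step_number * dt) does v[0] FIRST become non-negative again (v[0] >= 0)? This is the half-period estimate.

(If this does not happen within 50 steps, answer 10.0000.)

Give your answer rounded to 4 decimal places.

Answer: 3.6000

Derivation:
Step 0: x=[8.8000] v=[0.0000]
Step 1: x=[8.6946] v=[-0.5270]
Step 2: x=[8.4874] v=[-1.0361]
Step 3: x=[8.1854] v=[-1.5100]
Step 4: x=[7.7989] v=[-1.9325]
Step 5: x=[7.3410] v=[-2.2893]
Step 6: x=[6.8273] v=[-2.5683]
Step 7: x=[6.2753] v=[-2.7599]
Step 8: x=[5.7038] v=[-2.8577]
Step 9: x=[5.1321] v=[-2.8583]
Step 10: x=[4.5797] v=[-2.7618]
Step 11: x=[4.0654] v=[-2.5713]
Step 12: x=[3.6067] v=[-2.2934]
Step 13: x=[3.2192] v=[-1.9375]
Step 14: x=[2.9160] v=[-1.5158]
Step 15: x=[2.7075] v=[-1.0425]
Step 16: x=[2.6007] v=[-0.5338]
Step 17: x=[2.5993] v=[-0.0069]
Step 18: x=[2.7033] v=[0.5202]
First v>=0 after going negative at step 18, time=3.6000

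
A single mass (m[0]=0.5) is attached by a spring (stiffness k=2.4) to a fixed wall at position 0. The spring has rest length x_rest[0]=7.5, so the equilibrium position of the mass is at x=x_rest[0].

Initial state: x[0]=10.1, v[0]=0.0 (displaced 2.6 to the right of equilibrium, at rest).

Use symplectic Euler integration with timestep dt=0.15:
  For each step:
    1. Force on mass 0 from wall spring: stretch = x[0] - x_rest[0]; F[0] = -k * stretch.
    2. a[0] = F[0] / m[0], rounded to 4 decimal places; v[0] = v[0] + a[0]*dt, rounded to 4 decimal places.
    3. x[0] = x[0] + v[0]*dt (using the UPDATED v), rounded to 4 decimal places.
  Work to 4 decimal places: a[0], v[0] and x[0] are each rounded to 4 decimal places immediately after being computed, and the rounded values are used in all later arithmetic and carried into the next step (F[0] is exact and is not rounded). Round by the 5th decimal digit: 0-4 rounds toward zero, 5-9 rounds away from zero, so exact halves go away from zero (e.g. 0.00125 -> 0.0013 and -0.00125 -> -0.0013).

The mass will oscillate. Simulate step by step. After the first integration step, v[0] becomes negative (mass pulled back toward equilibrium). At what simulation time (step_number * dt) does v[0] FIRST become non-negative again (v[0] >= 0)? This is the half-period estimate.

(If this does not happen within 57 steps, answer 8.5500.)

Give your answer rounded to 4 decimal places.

Step 0: x=[10.1000] v=[0.0000]
Step 1: x=[9.8192] v=[-1.8720]
Step 2: x=[9.2879] v=[-3.5418]
Step 3: x=[8.5635] v=[-4.8291]
Step 4: x=[7.7243] v=[-5.5948]
Step 5: x=[6.8609] v=[-5.7563]
Step 6: x=[6.0665] v=[-5.2961]
Step 7: x=[5.4269] v=[-4.2640]
Step 8: x=[5.0112] v=[-2.7714]
Step 9: x=[4.8643] v=[-0.9795]
Step 10: x=[5.0020] v=[0.9182]
First v>=0 after going negative at step 10, time=1.5000

Answer: 1.5000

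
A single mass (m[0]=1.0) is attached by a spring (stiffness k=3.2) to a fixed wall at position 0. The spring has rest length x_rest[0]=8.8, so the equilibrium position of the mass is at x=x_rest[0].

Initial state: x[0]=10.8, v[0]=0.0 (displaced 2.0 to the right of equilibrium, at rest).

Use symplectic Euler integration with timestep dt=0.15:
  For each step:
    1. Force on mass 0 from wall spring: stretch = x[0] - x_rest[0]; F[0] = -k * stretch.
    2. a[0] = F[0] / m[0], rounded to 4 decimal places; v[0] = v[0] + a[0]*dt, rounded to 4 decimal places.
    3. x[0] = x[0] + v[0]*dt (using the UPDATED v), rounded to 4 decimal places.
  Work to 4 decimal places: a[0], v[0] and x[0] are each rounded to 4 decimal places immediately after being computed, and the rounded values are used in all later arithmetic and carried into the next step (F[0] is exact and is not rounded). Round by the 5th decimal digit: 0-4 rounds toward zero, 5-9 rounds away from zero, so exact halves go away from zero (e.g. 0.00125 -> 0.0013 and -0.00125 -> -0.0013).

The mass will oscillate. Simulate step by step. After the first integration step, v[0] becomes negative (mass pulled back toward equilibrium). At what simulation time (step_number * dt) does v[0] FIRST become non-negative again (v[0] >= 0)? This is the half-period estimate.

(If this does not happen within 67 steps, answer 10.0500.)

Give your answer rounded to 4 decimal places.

Answer: 1.8000

Derivation:
Step 0: x=[10.8000] v=[0.0000]
Step 1: x=[10.6560] v=[-0.9600]
Step 2: x=[10.3784] v=[-1.8509]
Step 3: x=[9.9871] v=[-2.6085]
Step 4: x=[9.5104] v=[-3.1783]
Step 5: x=[8.9825] v=[-3.5193]
Step 6: x=[8.4415] v=[-3.6069]
Step 7: x=[7.9263] v=[-3.4348]
Step 8: x=[7.4740] v=[-3.0154]
Step 9: x=[7.1172] v=[-2.3789]
Step 10: x=[6.8815] v=[-1.5712]
Step 11: x=[6.7840] v=[-0.6503]
Step 12: x=[6.8316] v=[0.3174]
First v>=0 after going negative at step 12, time=1.8000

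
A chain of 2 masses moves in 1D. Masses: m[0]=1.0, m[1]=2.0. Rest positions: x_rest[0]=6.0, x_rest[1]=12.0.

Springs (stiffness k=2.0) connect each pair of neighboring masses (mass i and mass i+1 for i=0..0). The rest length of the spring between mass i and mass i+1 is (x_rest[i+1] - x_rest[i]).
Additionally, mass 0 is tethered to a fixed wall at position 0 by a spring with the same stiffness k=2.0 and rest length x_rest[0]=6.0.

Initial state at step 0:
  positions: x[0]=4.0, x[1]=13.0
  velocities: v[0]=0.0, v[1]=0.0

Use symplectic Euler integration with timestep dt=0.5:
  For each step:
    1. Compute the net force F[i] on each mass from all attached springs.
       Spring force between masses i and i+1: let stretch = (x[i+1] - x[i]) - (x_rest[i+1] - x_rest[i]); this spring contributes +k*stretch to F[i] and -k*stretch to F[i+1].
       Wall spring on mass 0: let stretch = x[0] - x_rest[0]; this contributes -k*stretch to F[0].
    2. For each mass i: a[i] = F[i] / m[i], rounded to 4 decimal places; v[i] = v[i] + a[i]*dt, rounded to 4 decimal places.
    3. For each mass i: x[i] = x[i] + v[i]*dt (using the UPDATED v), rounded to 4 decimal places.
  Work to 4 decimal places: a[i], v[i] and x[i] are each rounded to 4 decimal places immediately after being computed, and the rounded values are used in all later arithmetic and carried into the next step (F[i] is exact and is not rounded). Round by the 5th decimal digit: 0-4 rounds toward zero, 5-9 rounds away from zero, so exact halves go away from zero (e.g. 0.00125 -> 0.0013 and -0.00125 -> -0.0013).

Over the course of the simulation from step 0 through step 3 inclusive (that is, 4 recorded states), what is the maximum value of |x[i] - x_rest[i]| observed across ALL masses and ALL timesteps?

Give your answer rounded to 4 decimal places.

Answer: 2.6250

Derivation:
Step 0: x=[4.0000 13.0000] v=[0.0000 0.0000]
Step 1: x=[6.5000 12.2500] v=[5.0000 -1.5000]
Step 2: x=[8.6250 11.5625] v=[4.2500 -1.3750]
Step 3: x=[7.9063 11.6407] v=[-1.4375 0.1563]
Max displacement = 2.6250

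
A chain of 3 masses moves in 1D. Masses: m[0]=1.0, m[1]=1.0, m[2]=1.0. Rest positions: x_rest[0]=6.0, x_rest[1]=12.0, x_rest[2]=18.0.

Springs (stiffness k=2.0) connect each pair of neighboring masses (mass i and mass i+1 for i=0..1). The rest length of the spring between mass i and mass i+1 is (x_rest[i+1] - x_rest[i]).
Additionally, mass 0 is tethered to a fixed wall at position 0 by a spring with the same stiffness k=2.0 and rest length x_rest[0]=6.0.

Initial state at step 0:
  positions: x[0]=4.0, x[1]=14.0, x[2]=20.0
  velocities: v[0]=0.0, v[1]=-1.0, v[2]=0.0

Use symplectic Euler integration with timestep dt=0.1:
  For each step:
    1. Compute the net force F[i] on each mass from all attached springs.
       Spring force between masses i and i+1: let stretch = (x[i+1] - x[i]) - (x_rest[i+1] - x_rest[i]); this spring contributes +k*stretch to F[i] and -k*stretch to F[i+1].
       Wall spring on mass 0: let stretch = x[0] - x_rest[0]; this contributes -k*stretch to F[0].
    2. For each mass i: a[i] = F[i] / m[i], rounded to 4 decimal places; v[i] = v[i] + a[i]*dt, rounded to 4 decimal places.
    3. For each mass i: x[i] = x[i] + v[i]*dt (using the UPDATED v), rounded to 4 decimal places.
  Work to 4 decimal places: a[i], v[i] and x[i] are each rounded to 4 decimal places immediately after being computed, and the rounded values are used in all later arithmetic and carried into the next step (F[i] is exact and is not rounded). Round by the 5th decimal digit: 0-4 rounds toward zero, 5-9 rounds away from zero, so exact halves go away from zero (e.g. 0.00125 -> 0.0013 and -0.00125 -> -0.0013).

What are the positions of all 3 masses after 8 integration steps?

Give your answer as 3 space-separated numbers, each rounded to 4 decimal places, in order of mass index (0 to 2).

Answer: 7.0042 11.6111 19.5854

Derivation:
Step 0: x=[4.0000 14.0000 20.0000] v=[0.0000 -1.0000 0.0000]
Step 1: x=[4.1200 13.8200 20.0000] v=[1.2000 -1.8000 0.0000]
Step 2: x=[4.3516 13.5696 19.9964] v=[2.3160 -2.5040 -0.0360]
Step 3: x=[4.6805 13.2634 19.9843] v=[3.2893 -3.0622 -0.1214]
Step 4: x=[5.0875 12.9199 19.9577] v=[4.0698 -3.4346 -0.2656]
Step 5: x=[5.5494 12.5606 19.9104] v=[4.6188 -3.5935 -0.4732]
Step 6: x=[6.0405 12.2080 19.8361] v=[4.9112 -3.5258 -0.7432]
Step 7: x=[6.5342 11.8846 19.7292] v=[4.9366 -3.2337 -1.0688]
Step 8: x=[7.0042 11.6111 19.5854] v=[4.6998 -2.7349 -1.4377]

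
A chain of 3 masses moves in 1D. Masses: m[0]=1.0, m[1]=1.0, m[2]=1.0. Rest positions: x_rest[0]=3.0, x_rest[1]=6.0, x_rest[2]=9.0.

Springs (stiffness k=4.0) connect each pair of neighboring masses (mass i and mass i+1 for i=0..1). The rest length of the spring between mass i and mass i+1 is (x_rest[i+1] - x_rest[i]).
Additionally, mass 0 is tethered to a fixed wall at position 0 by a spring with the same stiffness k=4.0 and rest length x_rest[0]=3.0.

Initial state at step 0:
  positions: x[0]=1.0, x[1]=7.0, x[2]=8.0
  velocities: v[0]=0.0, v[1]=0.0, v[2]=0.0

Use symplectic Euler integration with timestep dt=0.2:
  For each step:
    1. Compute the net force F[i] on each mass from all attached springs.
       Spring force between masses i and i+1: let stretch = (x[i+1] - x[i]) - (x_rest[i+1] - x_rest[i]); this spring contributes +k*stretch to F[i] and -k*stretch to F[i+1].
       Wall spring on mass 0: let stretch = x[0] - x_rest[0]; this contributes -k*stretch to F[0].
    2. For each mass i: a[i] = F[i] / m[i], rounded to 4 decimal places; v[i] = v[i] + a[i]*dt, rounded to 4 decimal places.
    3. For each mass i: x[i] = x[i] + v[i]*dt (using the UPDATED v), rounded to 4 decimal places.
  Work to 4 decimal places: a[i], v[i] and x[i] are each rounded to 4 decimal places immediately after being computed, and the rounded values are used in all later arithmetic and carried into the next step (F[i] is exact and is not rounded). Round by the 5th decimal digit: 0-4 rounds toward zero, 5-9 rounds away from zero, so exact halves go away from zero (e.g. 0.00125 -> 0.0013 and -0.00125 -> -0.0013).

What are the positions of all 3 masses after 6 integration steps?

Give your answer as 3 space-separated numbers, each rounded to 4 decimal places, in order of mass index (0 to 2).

Step 0: x=[1.0000 7.0000 8.0000] v=[0.0000 0.0000 0.0000]
Step 1: x=[1.8000 6.2000 8.3200] v=[4.0000 -4.0000 1.6000]
Step 2: x=[3.0160 5.0352 8.7808] v=[6.0800 -5.8240 2.3040]
Step 3: x=[4.0725 4.1466 9.1223] v=[5.2826 -4.4429 1.7075]
Step 4: x=[4.4893 4.0423 9.1477] v=[2.0839 -0.5216 0.1269]
Step 5: x=[4.1163 4.8264 8.8362] v=[-1.8651 3.9203 -1.5574]
Step 6: x=[3.1983 6.1384 8.3632] v=[-4.5901 6.5601 -2.3652]

Answer: 3.1983 6.1384 8.3632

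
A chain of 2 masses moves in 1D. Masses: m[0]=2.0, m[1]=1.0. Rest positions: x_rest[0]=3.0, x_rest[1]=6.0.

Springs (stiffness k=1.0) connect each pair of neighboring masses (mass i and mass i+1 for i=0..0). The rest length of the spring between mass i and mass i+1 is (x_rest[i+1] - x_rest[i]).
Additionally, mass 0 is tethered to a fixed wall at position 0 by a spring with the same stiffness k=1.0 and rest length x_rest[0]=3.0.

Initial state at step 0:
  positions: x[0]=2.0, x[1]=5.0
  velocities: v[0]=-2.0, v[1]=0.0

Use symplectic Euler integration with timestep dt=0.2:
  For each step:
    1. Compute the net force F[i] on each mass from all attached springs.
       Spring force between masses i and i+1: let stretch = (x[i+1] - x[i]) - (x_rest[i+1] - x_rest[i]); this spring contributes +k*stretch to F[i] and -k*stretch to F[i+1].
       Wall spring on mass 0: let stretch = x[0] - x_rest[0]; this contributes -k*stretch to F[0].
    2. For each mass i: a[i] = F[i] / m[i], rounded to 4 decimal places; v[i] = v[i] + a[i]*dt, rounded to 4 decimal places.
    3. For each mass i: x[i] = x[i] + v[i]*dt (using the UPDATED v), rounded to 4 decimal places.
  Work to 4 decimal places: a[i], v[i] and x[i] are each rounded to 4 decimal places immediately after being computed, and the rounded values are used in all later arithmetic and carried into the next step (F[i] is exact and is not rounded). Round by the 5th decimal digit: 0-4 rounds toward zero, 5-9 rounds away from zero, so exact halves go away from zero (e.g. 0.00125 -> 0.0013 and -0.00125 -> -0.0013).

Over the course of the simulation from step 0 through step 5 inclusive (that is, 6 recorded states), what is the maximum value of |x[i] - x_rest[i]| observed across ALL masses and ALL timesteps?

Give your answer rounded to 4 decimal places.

Step 0: x=[2.0000 5.0000] v=[-2.0000 0.0000]
Step 1: x=[1.6200 5.0000] v=[-1.9000 0.0000]
Step 2: x=[1.2752 4.9848] v=[-1.7240 -0.0760]
Step 3: x=[0.9791 4.9412] v=[-1.4806 -0.2179]
Step 4: x=[0.7426 4.8591] v=[-1.1823 -0.4103]
Step 5: x=[0.5736 4.7324] v=[-0.8449 -0.6336]
Max displacement = 2.4264

Answer: 2.4264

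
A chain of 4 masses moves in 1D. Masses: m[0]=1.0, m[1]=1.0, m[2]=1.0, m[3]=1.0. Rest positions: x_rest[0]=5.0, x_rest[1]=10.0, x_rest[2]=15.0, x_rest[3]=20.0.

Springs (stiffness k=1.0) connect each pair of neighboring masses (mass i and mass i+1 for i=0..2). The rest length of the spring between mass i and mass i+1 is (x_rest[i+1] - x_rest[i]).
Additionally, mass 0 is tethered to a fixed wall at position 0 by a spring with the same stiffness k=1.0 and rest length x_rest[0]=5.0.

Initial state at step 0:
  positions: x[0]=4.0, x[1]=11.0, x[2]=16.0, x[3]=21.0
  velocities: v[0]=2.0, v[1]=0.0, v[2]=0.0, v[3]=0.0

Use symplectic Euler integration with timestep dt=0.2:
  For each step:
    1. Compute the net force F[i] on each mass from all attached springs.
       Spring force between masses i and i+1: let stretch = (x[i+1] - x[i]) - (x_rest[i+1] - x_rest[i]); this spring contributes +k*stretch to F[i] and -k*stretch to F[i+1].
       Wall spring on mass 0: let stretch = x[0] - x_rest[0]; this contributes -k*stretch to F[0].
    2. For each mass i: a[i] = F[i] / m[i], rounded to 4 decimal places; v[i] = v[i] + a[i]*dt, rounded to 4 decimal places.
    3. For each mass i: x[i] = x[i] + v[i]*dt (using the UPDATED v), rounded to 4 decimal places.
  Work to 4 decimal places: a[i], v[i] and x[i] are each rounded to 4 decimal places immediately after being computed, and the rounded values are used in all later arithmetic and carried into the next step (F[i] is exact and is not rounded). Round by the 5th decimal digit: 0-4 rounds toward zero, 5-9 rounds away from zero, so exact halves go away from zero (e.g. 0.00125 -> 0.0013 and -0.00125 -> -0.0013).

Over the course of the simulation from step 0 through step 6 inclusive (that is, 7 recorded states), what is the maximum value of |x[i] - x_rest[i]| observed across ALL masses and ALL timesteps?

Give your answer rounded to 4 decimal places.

Answer: 2.1866

Derivation:
Step 0: x=[4.0000 11.0000 16.0000 21.0000] v=[2.0000 0.0000 0.0000 0.0000]
Step 1: x=[4.5200 10.9200 16.0000 21.0000] v=[2.6000 -0.4000 0.0000 0.0000]
Step 2: x=[5.1152 10.7872 15.9968 21.0000] v=[2.9760 -0.6640 -0.0160 0.0000]
Step 3: x=[5.7327 10.6359 15.9853 20.9999] v=[3.0874 -0.7565 -0.0573 -0.0006]
Step 4: x=[6.3170 10.5024 15.9604 20.9992] v=[2.9215 -0.6673 -0.1243 -0.0035]
Step 5: x=[6.8160 10.4198 15.9188 20.9969] v=[2.4952 -0.4128 -0.2081 -0.0113]
Step 6: x=[7.1866 10.4130 15.8603 20.9915] v=[1.8528 -0.0338 -0.2923 -0.0269]
Max displacement = 2.1866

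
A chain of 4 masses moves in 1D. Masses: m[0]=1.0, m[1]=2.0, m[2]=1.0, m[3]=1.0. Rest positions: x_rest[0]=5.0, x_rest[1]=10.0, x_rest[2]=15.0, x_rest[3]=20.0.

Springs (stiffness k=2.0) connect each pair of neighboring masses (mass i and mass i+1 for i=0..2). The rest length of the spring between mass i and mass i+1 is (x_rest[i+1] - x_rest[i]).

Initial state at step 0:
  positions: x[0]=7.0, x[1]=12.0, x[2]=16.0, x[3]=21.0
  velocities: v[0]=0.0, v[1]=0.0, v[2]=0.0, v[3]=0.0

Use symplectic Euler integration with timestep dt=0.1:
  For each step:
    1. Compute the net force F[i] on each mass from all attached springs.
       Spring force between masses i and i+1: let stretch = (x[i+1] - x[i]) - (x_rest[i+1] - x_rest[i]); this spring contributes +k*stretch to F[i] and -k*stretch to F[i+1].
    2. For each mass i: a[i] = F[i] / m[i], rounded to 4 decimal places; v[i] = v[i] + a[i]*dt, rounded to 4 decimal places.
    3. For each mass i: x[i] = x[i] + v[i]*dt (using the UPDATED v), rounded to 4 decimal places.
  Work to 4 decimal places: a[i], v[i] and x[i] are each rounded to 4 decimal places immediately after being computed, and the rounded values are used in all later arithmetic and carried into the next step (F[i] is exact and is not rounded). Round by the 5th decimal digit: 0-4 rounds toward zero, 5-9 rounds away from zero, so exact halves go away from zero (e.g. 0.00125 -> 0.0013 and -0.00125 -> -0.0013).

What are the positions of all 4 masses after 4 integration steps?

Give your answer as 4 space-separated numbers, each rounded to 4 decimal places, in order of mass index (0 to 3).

Answer: 6.9971 11.9059 16.1854 21.0058

Derivation:
Step 0: x=[7.0000 12.0000 16.0000 21.0000] v=[0.0000 0.0000 0.0000 0.0000]
Step 1: x=[7.0000 11.9900 16.0200 21.0000] v=[0.0000 -0.1000 0.2000 0.0000]
Step 2: x=[6.9998 11.9704 16.0590 21.0004] v=[-0.0020 -0.1960 0.3900 0.0040]
Step 3: x=[6.9990 11.9420 16.1151 21.0020] v=[-0.0079 -0.2842 0.5606 0.0157]
Step 4: x=[6.9971 11.9059 16.1854 21.0058] v=[-0.0193 -0.3612 0.7034 0.0383]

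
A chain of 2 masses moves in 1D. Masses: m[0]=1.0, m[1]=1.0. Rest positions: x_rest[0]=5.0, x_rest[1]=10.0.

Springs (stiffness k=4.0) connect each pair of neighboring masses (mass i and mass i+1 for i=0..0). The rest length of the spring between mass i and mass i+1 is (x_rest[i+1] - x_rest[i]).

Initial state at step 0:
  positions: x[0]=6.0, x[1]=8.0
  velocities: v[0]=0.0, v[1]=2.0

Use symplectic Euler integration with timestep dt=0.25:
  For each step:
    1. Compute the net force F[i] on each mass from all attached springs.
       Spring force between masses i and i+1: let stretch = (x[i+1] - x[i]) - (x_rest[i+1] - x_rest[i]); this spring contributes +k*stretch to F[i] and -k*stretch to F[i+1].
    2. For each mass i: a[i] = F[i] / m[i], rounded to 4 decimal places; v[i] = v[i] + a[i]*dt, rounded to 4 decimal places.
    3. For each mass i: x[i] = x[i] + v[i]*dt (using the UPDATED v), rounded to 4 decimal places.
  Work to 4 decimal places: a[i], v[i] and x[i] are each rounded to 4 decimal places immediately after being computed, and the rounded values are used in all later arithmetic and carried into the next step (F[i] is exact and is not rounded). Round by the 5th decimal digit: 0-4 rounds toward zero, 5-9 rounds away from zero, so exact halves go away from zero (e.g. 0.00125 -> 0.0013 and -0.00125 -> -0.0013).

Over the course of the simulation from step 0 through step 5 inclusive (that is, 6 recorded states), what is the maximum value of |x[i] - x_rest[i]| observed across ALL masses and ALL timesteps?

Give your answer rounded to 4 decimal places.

Step 0: x=[6.0000 8.0000] v=[0.0000 2.0000]
Step 1: x=[5.2500 9.2500] v=[-3.0000 5.0000]
Step 2: x=[4.2500 10.7500] v=[-4.0000 6.0000]
Step 3: x=[3.6250 11.8750] v=[-2.5000 4.5000]
Step 4: x=[3.8125 12.1875] v=[0.7500 1.2500]
Step 5: x=[4.8438 11.6563] v=[4.1250 -2.1250]
Max displacement = 2.1875

Answer: 2.1875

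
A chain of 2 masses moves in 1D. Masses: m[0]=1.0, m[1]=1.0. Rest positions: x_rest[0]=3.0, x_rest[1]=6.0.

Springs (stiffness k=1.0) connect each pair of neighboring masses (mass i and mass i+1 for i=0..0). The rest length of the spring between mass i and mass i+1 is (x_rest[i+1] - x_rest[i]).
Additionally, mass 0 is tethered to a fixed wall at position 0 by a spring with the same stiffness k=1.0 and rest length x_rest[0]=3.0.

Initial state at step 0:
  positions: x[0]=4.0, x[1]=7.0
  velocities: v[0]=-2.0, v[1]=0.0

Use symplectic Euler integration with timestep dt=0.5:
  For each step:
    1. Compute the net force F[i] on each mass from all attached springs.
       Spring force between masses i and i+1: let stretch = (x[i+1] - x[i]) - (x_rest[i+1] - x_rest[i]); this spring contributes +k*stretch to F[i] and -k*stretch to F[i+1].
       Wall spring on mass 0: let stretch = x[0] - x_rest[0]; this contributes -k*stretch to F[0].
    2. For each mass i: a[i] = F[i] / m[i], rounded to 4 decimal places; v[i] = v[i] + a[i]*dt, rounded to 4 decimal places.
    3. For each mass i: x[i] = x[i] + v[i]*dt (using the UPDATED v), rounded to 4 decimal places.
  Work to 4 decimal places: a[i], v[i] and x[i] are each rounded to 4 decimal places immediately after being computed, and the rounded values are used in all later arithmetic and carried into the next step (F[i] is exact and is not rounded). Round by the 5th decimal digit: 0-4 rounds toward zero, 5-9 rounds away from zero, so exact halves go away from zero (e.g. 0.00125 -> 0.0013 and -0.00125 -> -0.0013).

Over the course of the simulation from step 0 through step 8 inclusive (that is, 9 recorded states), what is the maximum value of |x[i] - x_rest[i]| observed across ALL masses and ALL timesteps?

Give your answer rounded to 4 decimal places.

Step 0: x=[4.0000 7.0000] v=[-2.0000 0.0000]
Step 1: x=[2.7500 7.0000] v=[-2.5000 0.0000]
Step 2: x=[1.8750 6.6875] v=[-1.7500 -0.6250]
Step 3: x=[1.7344 5.9219] v=[-0.2813 -1.5313]
Step 4: x=[2.2071 4.8594] v=[0.9453 -2.1251]
Step 5: x=[2.7911 3.8838] v=[1.1679 -1.9513]
Step 6: x=[2.9505 3.3850] v=[0.3187 -0.9977]
Step 7: x=[2.4809 3.5276] v=[-0.9393 0.2851]
Step 8: x=[1.6527 4.1585] v=[-1.6564 1.2618]
Max displacement = 2.6150

Answer: 2.6150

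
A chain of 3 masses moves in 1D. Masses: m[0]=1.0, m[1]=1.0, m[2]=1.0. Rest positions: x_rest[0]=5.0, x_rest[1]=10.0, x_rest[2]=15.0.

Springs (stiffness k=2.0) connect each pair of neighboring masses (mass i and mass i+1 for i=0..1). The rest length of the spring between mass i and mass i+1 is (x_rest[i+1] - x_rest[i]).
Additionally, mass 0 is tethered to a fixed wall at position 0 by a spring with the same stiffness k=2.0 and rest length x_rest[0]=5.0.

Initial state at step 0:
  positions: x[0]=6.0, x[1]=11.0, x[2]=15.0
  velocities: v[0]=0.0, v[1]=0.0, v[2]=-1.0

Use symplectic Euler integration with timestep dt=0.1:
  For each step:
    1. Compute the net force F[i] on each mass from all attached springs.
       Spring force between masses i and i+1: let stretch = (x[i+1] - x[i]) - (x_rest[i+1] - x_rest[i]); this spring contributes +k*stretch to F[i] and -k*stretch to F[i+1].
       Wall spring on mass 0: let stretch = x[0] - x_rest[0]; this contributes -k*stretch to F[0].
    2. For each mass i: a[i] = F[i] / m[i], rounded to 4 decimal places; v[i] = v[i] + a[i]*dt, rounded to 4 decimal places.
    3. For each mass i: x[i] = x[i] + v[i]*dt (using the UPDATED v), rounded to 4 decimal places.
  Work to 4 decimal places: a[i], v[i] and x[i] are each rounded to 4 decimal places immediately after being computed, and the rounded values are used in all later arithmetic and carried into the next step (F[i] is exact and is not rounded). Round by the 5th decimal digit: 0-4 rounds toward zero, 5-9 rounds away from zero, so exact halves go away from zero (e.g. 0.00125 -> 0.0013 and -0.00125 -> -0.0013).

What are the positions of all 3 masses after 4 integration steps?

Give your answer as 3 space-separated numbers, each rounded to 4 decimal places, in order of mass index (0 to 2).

Answer: 5.8058 10.7925 14.8078

Derivation:
Step 0: x=[6.0000 11.0000 15.0000] v=[0.0000 0.0000 -1.0000]
Step 1: x=[5.9800 10.9800 14.9200] v=[-0.2000 -0.2000 -0.8000]
Step 2: x=[5.9404 10.9388 14.8612] v=[-0.3960 -0.4120 -0.5880]
Step 3: x=[5.8820 10.8761 14.8240] v=[-0.5844 -0.6272 -0.3725]
Step 4: x=[5.8058 10.7925 14.8078] v=[-0.7620 -0.8364 -0.1621]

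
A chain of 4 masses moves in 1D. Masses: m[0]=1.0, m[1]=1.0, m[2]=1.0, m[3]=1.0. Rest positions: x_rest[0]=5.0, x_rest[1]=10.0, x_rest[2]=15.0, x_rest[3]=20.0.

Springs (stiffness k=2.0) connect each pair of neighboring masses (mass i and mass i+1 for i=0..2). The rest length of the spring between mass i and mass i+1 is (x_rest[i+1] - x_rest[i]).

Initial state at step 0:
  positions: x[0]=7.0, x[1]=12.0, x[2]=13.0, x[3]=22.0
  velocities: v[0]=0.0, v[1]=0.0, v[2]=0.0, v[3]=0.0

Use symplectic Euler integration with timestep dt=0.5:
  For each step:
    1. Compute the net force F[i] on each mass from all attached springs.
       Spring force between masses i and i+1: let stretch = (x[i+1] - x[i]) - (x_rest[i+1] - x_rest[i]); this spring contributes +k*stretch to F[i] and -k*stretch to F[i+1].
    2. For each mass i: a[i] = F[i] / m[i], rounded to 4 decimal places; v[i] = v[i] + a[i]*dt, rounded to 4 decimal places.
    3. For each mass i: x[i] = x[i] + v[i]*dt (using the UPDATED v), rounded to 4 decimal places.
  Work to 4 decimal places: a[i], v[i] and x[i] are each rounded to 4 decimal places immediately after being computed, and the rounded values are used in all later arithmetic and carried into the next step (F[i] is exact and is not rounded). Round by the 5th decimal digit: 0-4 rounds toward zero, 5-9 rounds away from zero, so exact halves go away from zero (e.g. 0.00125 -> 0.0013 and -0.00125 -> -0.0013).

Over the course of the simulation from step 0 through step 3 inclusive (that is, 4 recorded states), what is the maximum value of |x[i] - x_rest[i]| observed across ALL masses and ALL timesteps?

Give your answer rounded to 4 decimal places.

Answer: 4.0000

Derivation:
Step 0: x=[7.0000 12.0000 13.0000 22.0000] v=[0.0000 0.0000 0.0000 0.0000]
Step 1: x=[7.0000 10.0000 17.0000 20.0000] v=[0.0000 -4.0000 8.0000 -4.0000]
Step 2: x=[6.0000 10.0000 19.0000 19.0000] v=[-2.0000 0.0000 4.0000 -2.0000]
Step 3: x=[4.5000 12.5000 16.5000 20.5000] v=[-3.0000 5.0000 -5.0000 3.0000]
Max displacement = 4.0000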